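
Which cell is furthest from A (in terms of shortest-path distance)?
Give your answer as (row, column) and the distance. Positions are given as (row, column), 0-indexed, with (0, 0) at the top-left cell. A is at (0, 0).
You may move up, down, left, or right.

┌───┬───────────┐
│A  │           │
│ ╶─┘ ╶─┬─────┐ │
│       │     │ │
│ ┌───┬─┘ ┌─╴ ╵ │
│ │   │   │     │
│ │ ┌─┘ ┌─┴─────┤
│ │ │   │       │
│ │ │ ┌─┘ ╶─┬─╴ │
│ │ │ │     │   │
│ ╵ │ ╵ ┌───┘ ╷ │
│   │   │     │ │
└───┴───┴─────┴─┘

Computing BFS distances from A to all cells:
Furthest cell: (5, 4)
Distance: 33 steps

Path from A to the furthest cell:

┌───┬───────────┐
│A  │↱ → → → → ↓│
│ ╶─┘ ╶─┬─────┐ │
│↳ → ↑  │↓ ← ↰│↓│
│ ┌───┬─┘ ┌─╴ ╵ │
│ │   │↓ ↲│  ↑ ↲│
│ │ ┌─┘ ┌─┴─────┤
│ │ │↓ ↲│↱ → → ↓│
│ │ │ ┌─┘ ╶─┬─╴ │
│ │ │↓│↱ ↑  │↓ ↲│
│ ╵ │ ╵ ┌───┘ ╷ │
│   │↳ ↑│B ← ↲│ │
└───┴───┴─────┴─┘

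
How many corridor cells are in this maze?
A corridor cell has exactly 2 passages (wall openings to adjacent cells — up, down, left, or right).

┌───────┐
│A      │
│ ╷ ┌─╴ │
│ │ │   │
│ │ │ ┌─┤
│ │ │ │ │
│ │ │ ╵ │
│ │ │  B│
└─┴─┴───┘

Counting cells with exactly 2 passages:
Total corridor cells: 12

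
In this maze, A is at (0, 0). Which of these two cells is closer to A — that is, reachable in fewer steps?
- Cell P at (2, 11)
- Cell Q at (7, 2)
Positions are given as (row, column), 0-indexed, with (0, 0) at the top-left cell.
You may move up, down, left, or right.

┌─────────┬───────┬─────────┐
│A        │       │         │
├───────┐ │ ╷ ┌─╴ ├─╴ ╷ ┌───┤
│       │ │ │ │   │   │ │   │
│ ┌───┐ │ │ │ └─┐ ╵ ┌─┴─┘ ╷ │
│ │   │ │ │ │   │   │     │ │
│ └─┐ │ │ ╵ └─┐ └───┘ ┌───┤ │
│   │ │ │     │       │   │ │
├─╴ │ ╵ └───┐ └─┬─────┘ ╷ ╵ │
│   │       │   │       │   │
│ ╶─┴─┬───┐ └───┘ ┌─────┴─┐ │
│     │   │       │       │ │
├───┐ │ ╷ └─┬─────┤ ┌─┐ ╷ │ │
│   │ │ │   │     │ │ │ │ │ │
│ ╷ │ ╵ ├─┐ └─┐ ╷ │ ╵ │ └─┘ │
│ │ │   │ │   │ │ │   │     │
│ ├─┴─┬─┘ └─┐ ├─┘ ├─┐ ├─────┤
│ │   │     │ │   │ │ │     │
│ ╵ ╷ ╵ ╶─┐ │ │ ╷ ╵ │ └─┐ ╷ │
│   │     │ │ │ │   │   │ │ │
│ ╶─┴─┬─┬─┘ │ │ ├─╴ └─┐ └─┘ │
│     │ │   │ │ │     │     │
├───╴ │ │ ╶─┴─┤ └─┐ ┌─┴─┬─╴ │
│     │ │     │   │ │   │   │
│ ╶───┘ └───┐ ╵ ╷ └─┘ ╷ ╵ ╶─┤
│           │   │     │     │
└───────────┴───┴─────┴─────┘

Shortest path A → P at (2, 11): 21 steps
Shortest path A → Q at (7, 2): 57 steps

P is closer (21 steps vs 57 steps).

Path to P:

┌─────────┬───────┬─────────┐
│A → → → ↓│↱ ↓    │         │
├───────┐ │ ╷ ┌─╴ ├─╴ ╷ ┌───┤
│       │↓│↑│↓│   │   │ │   │
│ ┌───┐ │ │ │ └─┐ ╵ ┌─┴─┘ ╷ │
│ │   │ │↓│↑│↳ ↓│   │↱ P  │ │
│ └─┐ │ │ ╵ └─┐ └───┘ ┌───┤ │
│   │ │ │↳ ↑  │↳ → → ↑│   │ │
├─╴ │ ╵ └───┐ └─┬─────┘ ╷ ╵ │
│   │       │   │       │   │
│ ╶─┴─┬───┐ └───┘ ┌─────┴─┐ │
│     │   │       │       │ │
├───┐ │ ╷ └─┬─────┤ ┌─┐ ╷ │ │
│   │ │ │   │     │ │ │ │ │ │
│ ╷ │ ╵ ├─┐ └─┐ ╷ │ ╵ │ └─┘ │
│ │ │   │ │   │ │ │   │     │
│ ├─┴─┬─┘ └─┐ ├─┘ ├─┐ ├─────┤
│ │   │     │ │   │ │ │     │
│ ╵ ╷ ╵ ╶─┐ │ │ ╷ ╵ │ └─┐ ╷ │
│   │     │ │ │ │   │   │ │ │
│ ╶─┴─┬─┬─┘ │ │ ├─╴ └─┐ └─┘ │
│     │ │   │ │ │     │     │
├───╴ │ │ ╶─┴─┤ └─┐ ┌─┴─┬─╴ │
│     │ │     │   │ │   │   │
│ ╶───┘ └───┐ ╵ ╷ └─┘ ╷ ╵ ╶─┤
│           │   │     │     │
└───────────┴───┴─────┴─────┘

Path to Q:

┌─────────┬───────┬─────────┐
│A → → → ↓│↱ ↓    │         │
├───────┐ │ ╷ ┌─╴ ├─╴ ╷ ┌───┤
│↓ ← ← ↰│↓│↑│↓│   │   │ │↱ ↓│
│ ┌───┐ │ │ │ └─┐ ╵ ┌─┴─┘ ╷ │
│↓│   │↑│↓│↑│↳ ↓│   │↱ → ↑│↓│
│ └─┐ │ │ ╵ └─┐ └───┘ ┌───┤ │
│↳ ↓│ │↑│↳ ↑  │↳ → → ↑│↓ ↰│↓│
├─╴ │ ╵ └───┐ └─┬─────┘ ╷ ╵ │
│↓ ↲│  ↑ ← ↰│   │↓ ← ← ↲│↑ ↲│
│ ╶─┴─┬───┐ └───┘ ┌─────┴─┐ │
│↳ → ↓│   │↑ ← ← ↲│       │ │
├───┐ │ ╷ └─┬─────┤ ┌─┐ ╷ │ │
│   │↓│ │   │     │ │ │ │ │ │
│ ╷ │ ╵ ├─┐ └─┐ ╷ │ ╵ │ └─┘ │
│ │ │Q  │ │   │ │ │   │     │
│ ├─┴─┬─┘ └─┐ ├─┘ ├─┐ ├─────┤
│ │   │     │ │   │ │ │     │
│ ╵ ╷ ╵ ╶─┐ │ │ ╷ ╵ │ └─┐ ╷ │
│   │     │ │ │ │   │   │ │ │
│ ╶─┴─┬─┬─┘ │ │ ├─╴ └─┐ └─┘ │
│     │ │   │ │ │     │     │
├───╴ │ │ ╶─┴─┤ └─┐ ┌─┴─┬─╴ │
│     │ │     │   │ │   │   │
│ ╶───┘ └───┐ ╵ ╷ └─┘ ╷ ╵ ╶─┤
│           │   │     │     │
└───────────┴───┴─────┴─────┘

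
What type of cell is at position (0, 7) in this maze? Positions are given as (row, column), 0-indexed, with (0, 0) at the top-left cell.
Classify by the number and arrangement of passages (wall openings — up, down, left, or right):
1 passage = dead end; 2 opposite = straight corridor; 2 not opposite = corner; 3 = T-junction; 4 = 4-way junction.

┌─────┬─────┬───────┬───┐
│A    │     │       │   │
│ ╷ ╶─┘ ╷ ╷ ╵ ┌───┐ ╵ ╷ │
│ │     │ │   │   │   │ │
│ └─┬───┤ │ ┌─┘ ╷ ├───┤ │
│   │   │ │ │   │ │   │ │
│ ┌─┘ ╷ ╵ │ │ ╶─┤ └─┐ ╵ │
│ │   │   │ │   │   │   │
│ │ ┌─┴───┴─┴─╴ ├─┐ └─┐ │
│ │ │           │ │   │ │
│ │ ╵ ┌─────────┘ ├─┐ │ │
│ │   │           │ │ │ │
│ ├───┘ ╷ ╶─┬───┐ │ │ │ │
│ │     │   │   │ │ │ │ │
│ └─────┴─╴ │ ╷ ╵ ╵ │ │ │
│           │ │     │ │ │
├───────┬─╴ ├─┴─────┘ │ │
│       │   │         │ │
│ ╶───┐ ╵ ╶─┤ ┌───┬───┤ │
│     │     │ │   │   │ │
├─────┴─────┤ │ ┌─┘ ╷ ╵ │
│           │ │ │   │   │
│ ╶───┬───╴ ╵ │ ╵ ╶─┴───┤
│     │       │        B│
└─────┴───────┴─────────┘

Checking cell at (0, 7):
Number of passages: 2
Cell type: straight corridor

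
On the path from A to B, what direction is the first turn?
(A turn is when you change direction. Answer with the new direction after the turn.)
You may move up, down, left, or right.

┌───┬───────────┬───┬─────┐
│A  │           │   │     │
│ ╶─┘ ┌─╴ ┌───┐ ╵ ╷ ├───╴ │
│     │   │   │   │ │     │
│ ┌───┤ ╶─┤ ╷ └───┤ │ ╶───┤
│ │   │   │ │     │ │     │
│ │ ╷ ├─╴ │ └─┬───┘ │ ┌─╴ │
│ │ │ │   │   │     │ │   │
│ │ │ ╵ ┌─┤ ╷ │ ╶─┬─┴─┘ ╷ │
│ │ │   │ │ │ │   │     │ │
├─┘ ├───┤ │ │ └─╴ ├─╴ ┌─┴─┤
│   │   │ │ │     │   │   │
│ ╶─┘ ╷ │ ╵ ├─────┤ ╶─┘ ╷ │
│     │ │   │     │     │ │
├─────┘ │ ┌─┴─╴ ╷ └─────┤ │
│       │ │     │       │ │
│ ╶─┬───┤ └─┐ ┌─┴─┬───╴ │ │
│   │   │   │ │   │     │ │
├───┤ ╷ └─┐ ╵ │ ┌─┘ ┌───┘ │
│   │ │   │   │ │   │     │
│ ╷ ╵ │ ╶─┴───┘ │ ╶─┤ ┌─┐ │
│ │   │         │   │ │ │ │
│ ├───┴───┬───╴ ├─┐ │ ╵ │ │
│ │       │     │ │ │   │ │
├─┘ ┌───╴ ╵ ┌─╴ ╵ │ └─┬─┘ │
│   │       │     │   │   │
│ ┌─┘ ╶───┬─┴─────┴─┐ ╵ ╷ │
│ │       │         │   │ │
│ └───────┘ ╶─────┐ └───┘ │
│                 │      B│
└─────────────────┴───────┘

Directions: down, right, right, up, right, right, right, right, right, down, right, up, right, down, down, down, left, left, down, right, down, left, left, up, up, left, down, down, down, left, down, down, right, down, right, up, up, right, up, right, down, right, right, right, down, left, left, down, left, down, right, down, down, right, down, right, up, right, down, down
First turn direction: right

Solution:

┌───┬───────────┬───┬─────┐
│A  │↱ → → → → ↓│↱ ↓│     │
│ ╶─┘ ┌─╴ ┌───┐ ╵ ╷ ├───╴ │
│↳ → ↑│   │   │↳ ↑│↓│     │
│ ┌───┤ ╶─┤ ╷ └───┤ │ ╶───┤
│ │   │   │ │     │↓│     │
│ │ ╷ ├─╴ │ └─┬───┘ │ ┌─╴ │
│ │ │ │   │↓ ↰│↓ ← ↲│ │   │
│ │ │ ╵ ┌─┤ ╷ │ ╶─┬─┴─┘ ╷ │
│ │ │   │ │↓│↑│↳ ↓│     │ │
├─┘ ├───┤ │ │ └─╴ ├─╴ ┌─┴─┤
│   │   │ │↓│↑ ← ↲│   │   │
│ ╶─┘ ╷ │ ╵ ├─────┤ ╶─┘ ╷ │
│     │ │↓ ↲│  ↱ ↓│     │ │
├─────┘ │ ┌─┴─╴ ╷ └─────┤ │
│       │↓│  ↱ ↑│↳ → → ↓│ │
│ ╶─┬───┤ └─┐ ┌─┴─┬───╴ │ │
│   │   │↳ ↓│↑│   │↓ ← ↲│ │
├───┤ ╷ └─┐ ╵ │ ┌─┘ ┌───┘ │
│   │ │   │↳ ↑│ │↓ ↲│     │
│ ╷ ╵ │ ╶─┴───┘ │ ╶─┤ ┌─┐ │
│ │   │         │↳ ↓│ │ │ │
│ ├───┴───┬───╴ ├─┐ │ ╵ │ │
│ │       │     │ │↓│   │ │
├─┘ ┌───╴ ╵ ┌─╴ ╵ │ └─┬─┘ │
│   │       │     │↳ ↓│↱ ↓│
│ ┌─┘ ╶───┬─┴─────┴─┐ ╵ ╷ │
│ │       │         │↳ ↑│↓│
│ └───────┘ ╶─────┐ └───┘ │
│                 │      B│
└─────────────────┴───────┘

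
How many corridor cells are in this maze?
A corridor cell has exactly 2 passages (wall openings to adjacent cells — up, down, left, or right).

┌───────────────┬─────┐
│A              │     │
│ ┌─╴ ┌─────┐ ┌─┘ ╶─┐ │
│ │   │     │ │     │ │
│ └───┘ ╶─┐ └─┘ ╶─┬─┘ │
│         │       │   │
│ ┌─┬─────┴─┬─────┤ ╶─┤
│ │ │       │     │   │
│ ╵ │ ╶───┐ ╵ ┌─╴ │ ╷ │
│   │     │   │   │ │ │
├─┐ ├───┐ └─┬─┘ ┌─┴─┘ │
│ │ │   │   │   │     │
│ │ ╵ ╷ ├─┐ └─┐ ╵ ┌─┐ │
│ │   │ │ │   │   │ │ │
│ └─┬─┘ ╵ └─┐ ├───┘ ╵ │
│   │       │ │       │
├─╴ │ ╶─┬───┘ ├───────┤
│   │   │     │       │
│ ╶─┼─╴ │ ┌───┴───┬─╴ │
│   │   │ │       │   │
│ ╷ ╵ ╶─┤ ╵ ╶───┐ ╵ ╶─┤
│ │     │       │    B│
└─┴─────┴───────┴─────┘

Counting cells with exactly 2 passages:
Total corridor cells: 85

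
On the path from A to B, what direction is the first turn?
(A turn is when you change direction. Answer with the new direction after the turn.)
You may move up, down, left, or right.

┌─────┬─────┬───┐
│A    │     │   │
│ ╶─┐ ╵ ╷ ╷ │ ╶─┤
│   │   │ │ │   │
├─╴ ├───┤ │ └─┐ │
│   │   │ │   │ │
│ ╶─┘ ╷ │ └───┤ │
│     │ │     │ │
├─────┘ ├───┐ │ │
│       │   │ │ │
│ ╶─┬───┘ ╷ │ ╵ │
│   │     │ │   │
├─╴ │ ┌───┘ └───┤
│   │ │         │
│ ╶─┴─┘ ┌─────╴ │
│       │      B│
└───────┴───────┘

Directions: down, right, down, left, down, right, right, up, right, down, down, left, left, left, down, right, down, left, down, right, right, right, up, right, right, right, right, down
First turn direction: right

Solution:

┌─────┬─────┬───┐
│A    │     │   │
│ ╶─┐ ╵ ╷ ╷ │ ╶─┤
│↳ ↓│   │ │ │   │
├─╴ ├───┤ │ └─┐ │
│↓ ↲│↱ ↓│ │   │ │
│ ╶─┘ ╷ │ └───┤ │
│↳ → ↑│↓│     │ │
├─────┘ ├───┐ │ │
│↓ ← ← ↲│   │ │ │
│ ╶─┬───┘ ╷ │ ╵ │
│↳ ↓│     │ │   │
├─╴ │ ┌───┘ └───┤
│↓ ↲│ │↱ → → → ↓│
│ ╶─┴─┘ ┌─────╴ │
│↳ → → ↑│      B│
└───────┴───────┘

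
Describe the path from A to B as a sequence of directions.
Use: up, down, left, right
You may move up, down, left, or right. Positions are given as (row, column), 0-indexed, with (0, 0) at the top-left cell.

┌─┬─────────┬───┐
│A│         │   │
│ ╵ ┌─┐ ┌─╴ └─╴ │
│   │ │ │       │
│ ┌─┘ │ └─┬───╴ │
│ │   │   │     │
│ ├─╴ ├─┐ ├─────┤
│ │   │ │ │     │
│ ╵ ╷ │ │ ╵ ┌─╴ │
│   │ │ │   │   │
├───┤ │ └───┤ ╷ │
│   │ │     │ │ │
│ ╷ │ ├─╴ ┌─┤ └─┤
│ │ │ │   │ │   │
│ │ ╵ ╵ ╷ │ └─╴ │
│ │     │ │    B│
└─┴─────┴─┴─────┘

Finding the path and converting it to directions:
Path through cells: (0,0) → (1,0) → (1,1) → (0,1) → (0,2) → (0,3) → (1,3) → (2,3) → (2,4) → (3,4) → (4,4) → (4,5) → (3,5) → (3,6) → (3,7) → (4,7) → (4,6) → (5,6) → (6,6) → (6,7) → (7,7)
Directions: down, right, up, right, right, down, down, right, down, down, right, up, right, right, down, left, down, down, right, down

Solution:

┌─┬─────────┬───┐
│A│↱ → ↓    │   │
│ ╵ ┌─┐ ┌─╴ └─╴ │
│↳ ↑│ │↓│       │
│ ┌─┘ │ └─┬───╴ │
│ │   │↳ ↓│     │
│ ├─╴ ├─┐ ├─────┤
│ │   │ │↓│↱ → ↓│
│ ╵ ╷ │ │ ╵ ┌─╴ │
│   │ │ │↳ ↑│↓ ↲│
├───┤ │ └───┤ ╷ │
│   │ │     │↓│ │
│ ╷ │ ├─╴ ┌─┤ └─┤
│ │ │ │   │ │↳ ↓│
│ │ ╵ ╵ ╷ │ └─╴ │
│ │     │ │    B│
└─┴─────┴─┴─────┘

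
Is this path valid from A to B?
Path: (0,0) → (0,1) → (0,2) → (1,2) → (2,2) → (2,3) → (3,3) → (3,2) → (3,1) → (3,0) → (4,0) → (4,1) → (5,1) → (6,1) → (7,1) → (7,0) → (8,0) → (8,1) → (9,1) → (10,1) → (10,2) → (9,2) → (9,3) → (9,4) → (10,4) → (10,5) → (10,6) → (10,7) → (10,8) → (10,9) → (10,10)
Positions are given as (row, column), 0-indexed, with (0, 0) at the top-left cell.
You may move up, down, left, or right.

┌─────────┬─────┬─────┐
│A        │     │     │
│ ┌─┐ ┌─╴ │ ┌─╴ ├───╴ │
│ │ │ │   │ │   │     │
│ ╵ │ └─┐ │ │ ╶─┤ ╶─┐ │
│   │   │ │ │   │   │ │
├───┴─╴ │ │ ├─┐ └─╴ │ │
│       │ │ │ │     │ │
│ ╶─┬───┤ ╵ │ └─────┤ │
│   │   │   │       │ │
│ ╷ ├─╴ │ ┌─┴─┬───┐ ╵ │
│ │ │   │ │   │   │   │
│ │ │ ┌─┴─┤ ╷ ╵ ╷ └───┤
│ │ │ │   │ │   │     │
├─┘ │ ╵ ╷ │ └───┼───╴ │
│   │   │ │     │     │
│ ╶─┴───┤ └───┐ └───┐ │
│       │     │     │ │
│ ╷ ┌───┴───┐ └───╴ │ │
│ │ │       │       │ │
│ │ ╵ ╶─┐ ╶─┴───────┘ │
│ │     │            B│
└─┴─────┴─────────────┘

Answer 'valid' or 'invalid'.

Checking path validity:
Result: All consecutive moves are passable.

valid

Correct solution:

┌─────────┬─────┬─────┐
│A → ↓    │     │     │
│ ┌─┐ ┌─╴ │ ┌─╴ ├───╴ │
│ │ │↓│   │ │   │     │
│ ╵ │ └─┐ │ │ ╶─┤ ╶─┐ │
│   │↳ ↓│ │ │   │   │ │
├───┴─╴ │ │ ├─┐ └─╴ │ │
│↓ ← ← ↲│ │ │ │     │ │
│ ╶─┬───┤ ╵ │ └─────┤ │
│↳ ↓│   │   │       │ │
│ ╷ ├─╴ │ ┌─┴─┬───┐ ╵ │
│ │↓│   │ │   │   │   │
│ │ │ ┌─┴─┤ ╷ ╵ ╷ └───┤
│ │↓│ │   │ │   │     │
├─┘ │ ╵ ╷ │ └───┼───╴ │
│↓ ↲│   │ │     │     │
│ ╶─┴───┤ └───┐ └───┐ │
│↳ ↓    │     │     │ │
│ ╷ ┌───┴───┐ └───╴ │ │
│ │↓│↱ → ↓  │       │ │
│ │ ╵ ╶─┐ ╶─┴───────┘ │
│ │↳ ↑  │↳ → → → → → B│
└─┴─────┴─────────────┘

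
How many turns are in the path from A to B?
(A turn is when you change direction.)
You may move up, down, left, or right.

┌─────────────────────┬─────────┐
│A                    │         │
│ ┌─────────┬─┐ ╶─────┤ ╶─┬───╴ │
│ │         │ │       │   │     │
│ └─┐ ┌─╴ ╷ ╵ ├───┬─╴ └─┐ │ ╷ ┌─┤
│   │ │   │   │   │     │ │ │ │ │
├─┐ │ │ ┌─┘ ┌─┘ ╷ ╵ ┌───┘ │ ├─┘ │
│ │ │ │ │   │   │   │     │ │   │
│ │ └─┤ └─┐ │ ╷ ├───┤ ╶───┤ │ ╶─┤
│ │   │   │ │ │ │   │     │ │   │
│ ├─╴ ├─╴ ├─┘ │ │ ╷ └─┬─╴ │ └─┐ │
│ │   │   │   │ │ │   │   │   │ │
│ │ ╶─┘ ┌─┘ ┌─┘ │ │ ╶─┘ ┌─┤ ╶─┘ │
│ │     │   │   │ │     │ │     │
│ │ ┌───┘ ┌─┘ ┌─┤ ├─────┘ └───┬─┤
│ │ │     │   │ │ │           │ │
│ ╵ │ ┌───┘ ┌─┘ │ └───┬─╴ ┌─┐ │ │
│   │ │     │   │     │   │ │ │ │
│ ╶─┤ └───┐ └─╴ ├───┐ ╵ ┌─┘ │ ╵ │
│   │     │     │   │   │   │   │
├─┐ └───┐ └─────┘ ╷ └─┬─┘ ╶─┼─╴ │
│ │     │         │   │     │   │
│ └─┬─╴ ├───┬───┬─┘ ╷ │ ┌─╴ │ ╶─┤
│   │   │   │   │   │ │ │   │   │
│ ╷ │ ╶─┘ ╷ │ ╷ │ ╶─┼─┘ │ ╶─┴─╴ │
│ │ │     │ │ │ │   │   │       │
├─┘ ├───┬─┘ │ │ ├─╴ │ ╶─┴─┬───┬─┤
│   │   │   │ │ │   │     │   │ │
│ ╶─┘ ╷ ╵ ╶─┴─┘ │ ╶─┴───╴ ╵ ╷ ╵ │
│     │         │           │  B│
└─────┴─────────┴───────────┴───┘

Directions: right, right, right, right, right, right, right, down, right, right, right, down, left, down, left, up, left, down, left, down, down, left, down, left, down, left, left, down, down, right, right, down, right, right, right, right, up, right, down, down, left, down, right, down, left, down, right, right, right, right, right, up, right, down, right
Number of turns: 34

Solution:

┌─────────────────────┬─────────┐
│A → → → → → → ↓      │         │
│ ┌─────────┬─┐ ╶─────┤ ╶─┬───╴ │
│ │         │ │↳ → → ↓│   │     │
│ └─┐ ┌─╴ ╷ ╵ ├───┬─╴ └─┐ │ ╷ ┌─┤
│   │ │   │   │↓ ↰│↓ ↲  │ │ │ │ │
├─┐ │ │ ┌─┘ ┌─┘ ╷ ╵ ┌───┘ │ ├─┘ │
│ │ │ │ │   │↓ ↲│↑ ↲│     │ │   │
│ │ └─┤ └─┐ │ ╷ ├───┤ ╶───┤ │ ╶─┤
│ │   │   │ │↓│ │   │     │ │   │
│ ├─╴ ├─╴ ├─┘ │ │ ╷ └─┬─╴ │ └─┐ │
│ │   │   │↓ ↲│ │ │   │   │   │ │
│ │ ╶─┘ ┌─┘ ┌─┘ │ │ ╶─┘ ┌─┤ ╶─┘ │
│ │     │↓ ↲│   │ │     │ │     │
│ │ ┌───┘ ┌─┘ ┌─┤ ├─────┘ └───┬─┤
│ │ │↓ ← ↲│   │ │ │           │ │
│ ╵ │ ┌───┘ ┌─┘ │ └───┬─╴ ┌─┐ │ │
│   │↓│     │   │     │   │ │ │ │
│ ╶─┤ └───┐ └─╴ ├───┐ ╵ ┌─┘ │ ╵ │
│   │↳ → ↓│     │↱ ↓│   │   │   │
├─┐ └───┐ └─────┘ ╷ └─┬─┘ ╶─┼─╴ │
│ │     │↳ → → → ↑│↓  │     │   │
│ └─┬─╴ ├───┬───┬─┘ ╷ │ ┌─╴ │ ╶─┤
│   │   │   │   │↓ ↲│ │ │   │   │
│ ╷ │ ╶─┘ ╷ │ ╷ │ ╶─┼─┘ │ ╶─┴─╴ │
│ │ │     │ │ │ │↳ ↓│   │       │
├─┘ ├───┬─┘ │ │ ├─╴ │ ╶─┴─┬───┬─┤
│   │   │   │ │ │↓ ↲│     │↱ ↓│ │
│ ╶─┘ ╷ ╵ ╶─┴─┘ │ ╶─┴───╴ ╵ ╷ ╵ │
│     │         │↳ → → → → ↑│↳ B│
└─────┴─────────┴───────────┴───┘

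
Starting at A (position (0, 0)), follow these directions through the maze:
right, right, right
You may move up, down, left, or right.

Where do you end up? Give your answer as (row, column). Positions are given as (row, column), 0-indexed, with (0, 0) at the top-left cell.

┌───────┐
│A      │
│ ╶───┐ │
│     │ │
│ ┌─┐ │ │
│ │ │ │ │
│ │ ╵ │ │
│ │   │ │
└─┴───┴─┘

Following directions step by step:
Start: (0, 0)
  right: (0, 0) → (0, 1)
  right: (0, 1) → (0, 2)
  right: (0, 2) → (0, 3)
Final position: (0, 3)

Path taken:

┌───────┐
│A → → B│
│ ╶───┐ │
│     │ │
│ ┌─┐ │ │
│ │ │ │ │
│ │ ╵ │ │
│ │   │ │
└─┴───┴─┘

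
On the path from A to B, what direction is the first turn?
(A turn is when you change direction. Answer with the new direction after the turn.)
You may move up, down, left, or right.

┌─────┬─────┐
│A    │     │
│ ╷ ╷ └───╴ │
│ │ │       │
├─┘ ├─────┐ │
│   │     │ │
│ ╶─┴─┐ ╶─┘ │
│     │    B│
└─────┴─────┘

Directions: right, right, down, right, right, right, down, down
First turn direction: down

Solution:

┌─────┬─────┐
│A → ↓│     │
│ ╷ ╷ └───╴ │
│ │ │↳ → → ↓│
├─┘ ├─────┐ │
│   │     │↓│
│ ╶─┴─┐ ╶─┘ │
│     │    B│
└─────┴─────┘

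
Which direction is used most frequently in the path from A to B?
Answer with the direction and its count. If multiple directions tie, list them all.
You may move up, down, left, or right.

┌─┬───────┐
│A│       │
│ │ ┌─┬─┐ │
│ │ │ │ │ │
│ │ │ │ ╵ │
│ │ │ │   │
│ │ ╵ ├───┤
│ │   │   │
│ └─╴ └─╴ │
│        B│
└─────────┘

Directions: down, down, down, down, right, right, right, right
Counts: {'down': 4, 'right': 4}
Most common: down and right (tied at 4 times each)

Solution:

┌─┬───────┐
│A│       │
│ │ ┌─┬─┐ │
│↓│ │ │ │ │
│ │ │ │ ╵ │
│↓│ │ │   │
│ │ ╵ ├───┤
│↓│   │   │
│ └─╴ └─╴ │
│↳ → → → B│
└─────────┘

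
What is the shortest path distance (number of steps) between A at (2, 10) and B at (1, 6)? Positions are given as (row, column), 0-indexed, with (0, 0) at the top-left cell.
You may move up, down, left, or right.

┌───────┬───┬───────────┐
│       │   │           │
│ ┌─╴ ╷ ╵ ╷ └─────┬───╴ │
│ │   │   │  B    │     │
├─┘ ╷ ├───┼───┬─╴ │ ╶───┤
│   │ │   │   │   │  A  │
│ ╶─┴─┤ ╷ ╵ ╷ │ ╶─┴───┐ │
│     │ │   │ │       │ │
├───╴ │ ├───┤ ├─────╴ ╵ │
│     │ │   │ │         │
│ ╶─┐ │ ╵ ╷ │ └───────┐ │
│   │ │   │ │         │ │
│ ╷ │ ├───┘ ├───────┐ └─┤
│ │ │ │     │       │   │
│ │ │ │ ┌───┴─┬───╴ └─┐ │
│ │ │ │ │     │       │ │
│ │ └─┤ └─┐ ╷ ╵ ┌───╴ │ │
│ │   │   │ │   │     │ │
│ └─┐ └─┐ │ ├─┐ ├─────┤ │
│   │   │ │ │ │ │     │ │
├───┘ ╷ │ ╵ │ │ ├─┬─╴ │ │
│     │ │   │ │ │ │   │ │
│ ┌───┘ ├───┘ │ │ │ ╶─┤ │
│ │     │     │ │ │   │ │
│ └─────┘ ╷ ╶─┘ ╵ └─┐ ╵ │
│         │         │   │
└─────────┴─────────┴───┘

Finding path from (2, 10) to (1, 6):
Path: (2,10) → (2,11) → (3,11) → (4,11) → (4,10) → (3,10) → (3,9) → (3,8) → (3,7) → (2,7) → (2,8) → (1,8) → (1,7) → (1,6)
Distance: 13 steps

Solution:

┌───────┬───┬───────────┐
│       │   │           │
│ ┌─╴ ╷ ╵ ╷ └─────┬───╴ │
│ │   │   │  B ← ↰│     │
├─┘ ╷ ├───┼───┬─╴ │ ╶───┤
│   │ │   │   │↱ ↑│  A ↓│
│ ╶─┴─┤ ╷ ╵ ╷ │ ╶─┴───┐ │
│     │ │   │ │↑ ← ← ↰│↓│
├───╴ │ ├───┤ ├─────╴ ╵ │
│     │ │   │ │      ↑ ↲│
│ ╶─┐ │ ╵ ╷ │ └───────┐ │
│   │ │   │ │         │ │
│ ╷ │ ├───┘ ├───────┐ └─┤
│ │ │ │     │       │   │
│ │ │ │ ┌───┴─┬───╴ └─┐ │
│ │ │ │ │     │       │ │
│ │ └─┤ └─┐ ╷ ╵ ┌───╴ │ │
│ │   │   │ │   │     │ │
│ └─┐ └─┐ │ ├─┐ ├─────┤ │
│   │   │ │ │ │ │     │ │
├───┘ ╷ │ ╵ │ │ ├─┬─╴ │ │
│     │ │   │ │ │ │   │ │
│ ┌───┘ ├───┘ │ │ │ ╶─┤ │
│ │     │     │ │ │   │ │
│ └─────┘ ╷ ╶─┘ ╵ └─┐ ╵ │
│         │         │   │
└─────────┴─────────┴───┘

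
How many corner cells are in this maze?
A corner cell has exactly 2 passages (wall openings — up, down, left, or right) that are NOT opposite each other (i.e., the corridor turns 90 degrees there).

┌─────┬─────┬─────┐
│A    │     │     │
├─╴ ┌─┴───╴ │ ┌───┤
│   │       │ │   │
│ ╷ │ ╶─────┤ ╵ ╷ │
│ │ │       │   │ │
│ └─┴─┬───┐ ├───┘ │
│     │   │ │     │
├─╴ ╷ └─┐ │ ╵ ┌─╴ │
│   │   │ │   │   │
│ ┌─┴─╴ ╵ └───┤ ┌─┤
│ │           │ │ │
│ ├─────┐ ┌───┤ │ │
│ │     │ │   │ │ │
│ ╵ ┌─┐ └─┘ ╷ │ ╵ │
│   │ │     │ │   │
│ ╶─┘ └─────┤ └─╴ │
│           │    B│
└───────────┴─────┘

Counting corner cells (2 non-opposite passages):
Total corners: 34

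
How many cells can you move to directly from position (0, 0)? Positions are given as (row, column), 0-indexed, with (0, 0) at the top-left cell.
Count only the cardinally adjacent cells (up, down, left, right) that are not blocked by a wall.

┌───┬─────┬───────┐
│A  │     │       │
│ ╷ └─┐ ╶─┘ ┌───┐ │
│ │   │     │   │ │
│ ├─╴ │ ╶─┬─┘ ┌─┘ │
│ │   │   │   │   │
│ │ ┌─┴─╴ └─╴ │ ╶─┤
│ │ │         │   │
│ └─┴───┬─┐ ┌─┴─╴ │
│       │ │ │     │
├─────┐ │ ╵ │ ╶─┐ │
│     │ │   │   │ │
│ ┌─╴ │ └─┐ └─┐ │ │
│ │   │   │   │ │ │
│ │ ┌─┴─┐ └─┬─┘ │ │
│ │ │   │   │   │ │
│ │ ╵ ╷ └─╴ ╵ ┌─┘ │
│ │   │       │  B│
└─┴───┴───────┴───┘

Checking passable neighbors of (0, 0):
Neighbors: (1, 0), (0, 1)
Count: 2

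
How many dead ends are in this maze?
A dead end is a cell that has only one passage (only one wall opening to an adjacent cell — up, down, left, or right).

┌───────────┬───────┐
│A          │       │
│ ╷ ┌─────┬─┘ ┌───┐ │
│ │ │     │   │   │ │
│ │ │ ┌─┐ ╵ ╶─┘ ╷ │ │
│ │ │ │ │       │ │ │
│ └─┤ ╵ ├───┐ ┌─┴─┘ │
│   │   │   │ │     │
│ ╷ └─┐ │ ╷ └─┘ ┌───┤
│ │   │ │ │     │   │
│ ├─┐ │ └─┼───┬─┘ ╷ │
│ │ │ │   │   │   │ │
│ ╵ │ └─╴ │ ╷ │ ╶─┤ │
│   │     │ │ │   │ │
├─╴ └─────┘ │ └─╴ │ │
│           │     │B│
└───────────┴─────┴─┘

Checking each cell for number of passages:

Dead ends found at positions:
  (0, 5)
  (2, 1)
  (2, 3)
  (2, 8)
  (3, 6)
  (4, 4)
  (5, 1)
  (7, 0)
  (7, 9)
Total dead ends: 9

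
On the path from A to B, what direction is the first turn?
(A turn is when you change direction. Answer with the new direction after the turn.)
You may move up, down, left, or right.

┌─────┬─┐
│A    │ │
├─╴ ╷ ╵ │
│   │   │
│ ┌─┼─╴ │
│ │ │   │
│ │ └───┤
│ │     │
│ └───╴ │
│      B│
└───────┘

Directions: right, down, left, down, down, down, right, right, right
First turn direction: down

Solution:

┌─────┬─┐
│A ↓  │ │
├─╴ ╷ ╵ │
│↓ ↲│   │
│ ┌─┼─╴ │
│↓│ │   │
│ │ └───┤
│↓│     │
│ └───╴ │
│↳ → → B│
└───────┘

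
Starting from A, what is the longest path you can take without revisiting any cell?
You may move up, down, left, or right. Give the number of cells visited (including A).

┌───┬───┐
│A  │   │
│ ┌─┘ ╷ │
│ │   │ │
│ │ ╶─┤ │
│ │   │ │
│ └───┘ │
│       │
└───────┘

Finding longest simple path using DFS:
Start: (0, 0)
Longest path visits 15 cells
Path: A → down → down → down → right → right → right → up → up → up → left → down → left → down → right

Solution:

┌───┬───┐
│A  │↓ ↰│
│ ┌─┘ ╷ │
│↓│↓ ↲│↑│
│ │ ╶─┤ │
│↓│↳ B│↑│
│ └───┘ │
│↳ → → ↑│
└───────┘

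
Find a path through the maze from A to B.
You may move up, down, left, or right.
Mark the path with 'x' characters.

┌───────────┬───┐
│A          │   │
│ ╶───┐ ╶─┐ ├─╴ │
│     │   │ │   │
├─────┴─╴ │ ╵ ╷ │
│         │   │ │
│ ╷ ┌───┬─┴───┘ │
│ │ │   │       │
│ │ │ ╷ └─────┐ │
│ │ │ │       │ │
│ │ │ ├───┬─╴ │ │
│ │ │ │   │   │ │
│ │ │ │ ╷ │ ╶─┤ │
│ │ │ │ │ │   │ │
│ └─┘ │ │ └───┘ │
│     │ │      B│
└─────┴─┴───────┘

Finding the shortest path through the maze:
Path length: 16 steps
Directions: right → right → right → right → right → down → down → right → up → right → down → down → down → down → down → down

Solution:

┌───────────┬───┐
│A x x x x x│   │
│ ╶───┐ ╶─┐ ├─╴ │
│     │   │x│x x│
├─────┴─╴ │ ╵ ╷ │
│         │x x│x│
│ ╷ ┌───┬─┴───┘ │
│ │ │   │      x│
│ │ │ ╷ └─────┐ │
│ │ │ │       │x│
│ │ │ ├───┬─╴ │ │
│ │ │ │   │   │x│
│ │ │ │ ╷ │ ╶─┤ │
│ │ │ │ │ │   │x│
│ └─┘ │ │ └───┘ │
│     │ │      B│
└─────┴─┴───────┘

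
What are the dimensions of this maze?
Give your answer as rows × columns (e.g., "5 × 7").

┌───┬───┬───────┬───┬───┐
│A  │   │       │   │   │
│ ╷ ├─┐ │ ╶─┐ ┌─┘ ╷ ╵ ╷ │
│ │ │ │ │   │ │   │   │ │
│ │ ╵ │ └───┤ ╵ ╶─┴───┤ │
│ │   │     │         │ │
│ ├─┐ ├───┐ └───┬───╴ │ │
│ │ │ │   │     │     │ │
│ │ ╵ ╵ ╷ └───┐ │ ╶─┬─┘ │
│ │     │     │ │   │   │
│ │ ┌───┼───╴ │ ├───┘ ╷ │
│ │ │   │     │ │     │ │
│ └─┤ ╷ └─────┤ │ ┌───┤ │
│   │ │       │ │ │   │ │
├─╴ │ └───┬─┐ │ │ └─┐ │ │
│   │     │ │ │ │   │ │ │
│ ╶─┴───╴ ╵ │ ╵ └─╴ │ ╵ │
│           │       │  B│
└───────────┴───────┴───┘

Counting the maze dimensions:
Rows (vertical): 9
Columns (horizontal): 12
Dimensions: 9 × 12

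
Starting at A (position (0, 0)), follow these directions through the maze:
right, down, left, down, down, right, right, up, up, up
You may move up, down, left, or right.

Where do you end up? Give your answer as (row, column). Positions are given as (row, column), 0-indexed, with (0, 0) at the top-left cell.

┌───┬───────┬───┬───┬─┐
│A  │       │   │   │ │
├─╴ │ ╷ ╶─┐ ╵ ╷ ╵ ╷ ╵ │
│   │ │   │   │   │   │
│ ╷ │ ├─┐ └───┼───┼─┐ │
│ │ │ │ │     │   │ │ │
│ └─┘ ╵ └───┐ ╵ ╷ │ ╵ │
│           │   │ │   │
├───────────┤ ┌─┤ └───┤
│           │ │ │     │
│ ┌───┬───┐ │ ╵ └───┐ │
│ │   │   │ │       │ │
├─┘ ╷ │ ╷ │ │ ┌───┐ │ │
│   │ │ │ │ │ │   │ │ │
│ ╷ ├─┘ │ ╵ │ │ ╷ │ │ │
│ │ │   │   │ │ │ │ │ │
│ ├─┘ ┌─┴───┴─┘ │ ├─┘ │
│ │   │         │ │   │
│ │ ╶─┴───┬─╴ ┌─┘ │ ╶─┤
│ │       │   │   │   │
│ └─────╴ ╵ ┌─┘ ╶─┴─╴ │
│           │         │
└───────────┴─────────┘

Following directions step by step:
Start: (0, 0)
  right: (0, 0) → (0, 1)
  down: (0, 1) → (1, 1)
  left: (1, 1) → (1, 0)
  down: (1, 0) → (2, 0)
  down: (2, 0) → (3, 0)
  right: (3, 0) → (3, 1)
  right: (3, 1) → (3, 2)
  up: (3, 2) → (2, 2)
  up: (2, 2) → (1, 2)
  up: (1, 2) → (0, 2)
Final position: (0, 2)

Path taken:

┌───┬───────┬───┬───┬─┐
│A ↓│B      │   │   │ │
├─╴ │ ╷ ╶─┐ ╵ ╷ ╵ ╷ ╵ │
│↓ ↲│↑│   │   │   │   │
│ ╷ │ ├─┐ └───┼───┼─┐ │
│↓│ │↑│ │     │   │ │ │
│ └─┘ ╵ └───┐ ╵ ╷ │ ╵ │
│↳ → ↑      │   │ │   │
├───────────┤ ┌─┤ └───┤
│           │ │ │     │
│ ┌───┬───┐ │ ╵ └───┐ │
│ │   │   │ │       │ │
├─┘ ╷ │ ╷ │ │ ┌───┐ │ │
│   │ │ │ │ │ │   │ │ │
│ ╷ ├─┘ │ ╵ │ │ ╷ │ │ │
│ │ │   │   │ │ │ │ │ │
│ ├─┘ ┌─┴───┴─┘ │ ├─┘ │
│ │   │         │ │   │
│ │ ╶─┴───┬─╴ ┌─┘ │ ╶─┤
│ │       │   │   │   │
│ └─────╴ ╵ ┌─┘ ╶─┴─╴ │
│           │         │
└───────────┴─────────┘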